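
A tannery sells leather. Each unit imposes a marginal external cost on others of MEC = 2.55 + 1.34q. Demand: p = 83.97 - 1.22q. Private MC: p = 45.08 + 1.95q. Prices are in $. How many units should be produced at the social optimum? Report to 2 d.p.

Social marginal cost = private MC + MEC = 47.63 + 3.29q.
Set SMC = demand: 47.63 + 3.29q = 83.97 - 1.22q → q* = 8.0576.

q* = 8.06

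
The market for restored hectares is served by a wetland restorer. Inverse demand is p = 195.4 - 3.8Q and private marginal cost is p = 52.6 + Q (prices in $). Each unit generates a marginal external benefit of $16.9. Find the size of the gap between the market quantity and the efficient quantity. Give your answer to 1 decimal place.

3.5 units

Market equilibrium (private): 52.6 + Q = 195.4 - 3.8Q → Q_m = 29.7500.
Social marginal cost = private MC − MEB = 35.7 + Q.
Set SMC = demand: 35.7 + Q = 195.4 - 3.8Q → Q* = 33.2708.
Gap = |29.7500 − 33.2708| = 3.5208.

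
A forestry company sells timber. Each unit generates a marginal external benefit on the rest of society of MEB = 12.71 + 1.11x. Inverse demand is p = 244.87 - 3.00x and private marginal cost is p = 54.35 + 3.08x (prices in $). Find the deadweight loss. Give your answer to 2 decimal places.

DWL = $226.91

Market equilibrium (private): 54.35 + 3.08x = 244.87 - 3.00x → x_m = 31.3355.
Social marginal cost = private MC − MEB = 41.64 + 1.97x.
Set SMC = demand: 41.64 + 1.97x = 244.87 - 3.00x → x* = 40.8913.
The welfare-loss triangle has base |x_m − x*| and height MEB(x_m) (the vertical gap between SMC and demand is zero at x* and MEB at x_m).
DWL = ½ × 9.5558 × 47.4924 = 226.9139.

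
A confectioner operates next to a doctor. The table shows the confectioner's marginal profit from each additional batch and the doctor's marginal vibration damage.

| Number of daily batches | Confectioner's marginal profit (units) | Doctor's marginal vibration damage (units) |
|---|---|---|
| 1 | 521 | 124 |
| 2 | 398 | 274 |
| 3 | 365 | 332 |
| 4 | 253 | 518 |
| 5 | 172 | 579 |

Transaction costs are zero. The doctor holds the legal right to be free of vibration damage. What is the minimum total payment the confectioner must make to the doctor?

730

Efficient level: marginal profit ≥ marginal vibration damage through level 3, so k* = 3.
With the doctor holding the right, the confectioner must at least compensate total damage at k*: 124 + 274 + 332 = 730.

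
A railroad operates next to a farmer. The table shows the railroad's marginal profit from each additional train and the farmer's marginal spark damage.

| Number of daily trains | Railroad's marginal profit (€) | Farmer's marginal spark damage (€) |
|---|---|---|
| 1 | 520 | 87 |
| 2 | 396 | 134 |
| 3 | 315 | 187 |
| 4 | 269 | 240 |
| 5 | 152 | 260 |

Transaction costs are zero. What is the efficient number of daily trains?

4

Bargaining reaches the level where marginal profit last exceeds marginal spark damage.
That holds through level 4 (269 ≥ 240) but not at 5 (152 < 260).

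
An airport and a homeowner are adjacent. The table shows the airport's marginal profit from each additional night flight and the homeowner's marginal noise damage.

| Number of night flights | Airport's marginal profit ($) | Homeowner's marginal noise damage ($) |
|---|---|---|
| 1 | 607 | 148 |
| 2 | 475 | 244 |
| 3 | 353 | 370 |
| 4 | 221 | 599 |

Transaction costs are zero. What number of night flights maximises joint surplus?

Bargaining reaches the level where marginal profit last exceeds marginal noise damage.
That holds through level 2 (475 ≥ 244) but not at 3 (353 < 370).

2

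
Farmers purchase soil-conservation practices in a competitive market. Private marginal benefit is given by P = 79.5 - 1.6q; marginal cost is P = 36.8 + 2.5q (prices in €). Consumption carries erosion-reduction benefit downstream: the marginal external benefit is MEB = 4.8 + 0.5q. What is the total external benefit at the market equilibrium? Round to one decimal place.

Market equilibrium (private): 36.8 + 2.5q = 79.5 - 1.6q → q_m = 10.4146.
Total external benefit = ∫₀^{q_m} (4.8 + 0.5q) dq = 4.8×10.4146 + ½×0.5×10.4146² = 77.1061.

€77.1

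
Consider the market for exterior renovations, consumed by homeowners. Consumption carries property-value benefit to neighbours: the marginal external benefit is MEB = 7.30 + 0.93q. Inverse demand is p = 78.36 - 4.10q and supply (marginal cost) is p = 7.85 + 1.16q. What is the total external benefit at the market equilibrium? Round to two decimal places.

181.41

Market equilibrium (private): 7.85 + 1.16q = 78.36 - 4.10q → q_m = 13.4049.
Total external benefit = ∫₀^{q_m} (7.30 + 0.93q) dq = 7.30×13.4049 + ½×0.93×13.4049² = 181.4122.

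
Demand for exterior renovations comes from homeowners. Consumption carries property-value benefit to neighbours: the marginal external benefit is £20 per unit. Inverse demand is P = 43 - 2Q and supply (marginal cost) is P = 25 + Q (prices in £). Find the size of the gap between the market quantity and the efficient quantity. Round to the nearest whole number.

7 units

Market equilibrium (private): 25 + Q = 43 - 2Q → Q_m = 6.0000.
Social marginal benefit = demand + MEB = 63 - 2Q.
Set SMB = MC: 63 - 2Q = 25 + Q → Q* = 12.6667.
Gap = |6.0000 − 12.6667| = 6.6667.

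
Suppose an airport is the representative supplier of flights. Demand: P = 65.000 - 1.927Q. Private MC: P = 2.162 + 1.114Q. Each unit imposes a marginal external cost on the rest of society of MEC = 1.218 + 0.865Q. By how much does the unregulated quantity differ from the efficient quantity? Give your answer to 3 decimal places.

Market equilibrium (private): 2.162 + 1.114Q = 65.000 - 1.927Q → Q_m = 20.6636.
Social marginal cost = private MC + MEC = 3.380 + 1.979Q.
Set SMC = demand: 3.380 + 1.979Q = 65.000 - 1.927Q → Q* = 15.7757.
Gap = |20.6636 − 15.7757| = 4.8879.

4.888 units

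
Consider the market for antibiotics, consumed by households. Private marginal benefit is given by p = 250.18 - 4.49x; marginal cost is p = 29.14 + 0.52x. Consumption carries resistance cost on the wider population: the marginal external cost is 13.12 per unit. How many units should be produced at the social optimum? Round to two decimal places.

x* = 41.50

Social marginal benefit = demand − MEC = 237.06 - 4.49x.
Set SMB = MC: 237.06 - 4.49x = 29.14 + 0.52x → x* = 41.5010.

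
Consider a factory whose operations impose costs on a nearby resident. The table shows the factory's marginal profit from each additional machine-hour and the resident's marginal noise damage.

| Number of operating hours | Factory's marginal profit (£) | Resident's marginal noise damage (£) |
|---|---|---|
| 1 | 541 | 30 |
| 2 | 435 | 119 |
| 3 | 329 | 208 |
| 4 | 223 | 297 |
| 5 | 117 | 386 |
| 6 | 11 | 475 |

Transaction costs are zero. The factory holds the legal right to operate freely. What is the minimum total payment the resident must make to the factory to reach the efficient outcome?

£351

Left alone the factory would choose level 6 (marginal profit stays positive).
Efficient level: k* = 3 (marginal profit ≥ marginal noise damage through 3).
The resident must at least cover the factory's forgone profit from cutting 6→3: 223 + 117 + 11 = 351.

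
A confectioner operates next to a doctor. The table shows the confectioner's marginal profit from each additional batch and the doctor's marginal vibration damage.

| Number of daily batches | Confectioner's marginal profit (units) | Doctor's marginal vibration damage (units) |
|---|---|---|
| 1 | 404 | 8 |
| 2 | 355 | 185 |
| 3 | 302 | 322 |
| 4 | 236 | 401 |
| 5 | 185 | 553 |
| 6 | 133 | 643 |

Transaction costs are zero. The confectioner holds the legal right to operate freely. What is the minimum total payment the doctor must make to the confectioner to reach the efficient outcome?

Left alone the confectioner would choose level 6 (marginal profit stays positive).
Efficient level: k* = 2 (marginal profit ≥ marginal vibration damage through 2).
The doctor must at least cover the confectioner's forgone profit from cutting 6→2: 302 + 236 + 185 + 133 = 856.

856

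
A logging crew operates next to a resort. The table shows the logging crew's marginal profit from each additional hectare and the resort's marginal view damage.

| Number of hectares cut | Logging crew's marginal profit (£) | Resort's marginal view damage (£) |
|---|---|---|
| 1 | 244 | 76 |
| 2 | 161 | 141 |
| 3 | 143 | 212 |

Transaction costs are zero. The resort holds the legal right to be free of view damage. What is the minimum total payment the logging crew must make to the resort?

£217

Efficient level: marginal profit ≥ marginal view damage through level 2, so k* = 2.
With the resort holding the right, the logging crew must at least compensate total damage at k*: 76 + 141 = 217.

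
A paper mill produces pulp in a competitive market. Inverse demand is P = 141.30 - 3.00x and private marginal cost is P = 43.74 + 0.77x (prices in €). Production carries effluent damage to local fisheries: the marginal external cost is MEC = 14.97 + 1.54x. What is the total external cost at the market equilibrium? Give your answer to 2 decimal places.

€903.04

Market equilibrium (private): 43.74 + 0.77x = 141.30 - 3.00x → x_m = 25.8780.
Total external cost = ∫₀^{x_m} (14.97 + 1.54x) dx = 14.97×25.8780 + ½×1.54×25.8780² = 903.0402.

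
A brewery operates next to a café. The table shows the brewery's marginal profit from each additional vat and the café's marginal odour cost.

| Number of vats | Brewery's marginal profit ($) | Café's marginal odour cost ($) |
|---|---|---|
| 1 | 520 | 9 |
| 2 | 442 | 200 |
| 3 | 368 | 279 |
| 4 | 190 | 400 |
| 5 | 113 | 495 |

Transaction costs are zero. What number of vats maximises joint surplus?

Bargaining reaches the level where marginal profit last exceeds marginal odour cost.
That holds through level 3 (368 ≥ 279) but not at 4 (190 < 400).

3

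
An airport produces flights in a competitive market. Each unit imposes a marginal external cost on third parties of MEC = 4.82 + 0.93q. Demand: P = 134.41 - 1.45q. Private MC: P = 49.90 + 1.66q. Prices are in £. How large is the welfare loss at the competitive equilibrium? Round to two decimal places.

Market equilibrium (private): 49.90 + 1.66q = 134.41 - 1.45q → q_m = 27.1736.
Social marginal cost = private MC + MEC = 54.72 + 2.59q.
Set SMC = demand: 54.72 + 2.59q = 134.41 - 1.45q → q* = 19.7252.
Between q* and q_m the wedge SMC − demand runs linearly from 0 to MEC(q_m), so the loss is a triangle.
DWL = ½ × 7.4484 × 30.0915 = 112.0668.

DWL = £112.07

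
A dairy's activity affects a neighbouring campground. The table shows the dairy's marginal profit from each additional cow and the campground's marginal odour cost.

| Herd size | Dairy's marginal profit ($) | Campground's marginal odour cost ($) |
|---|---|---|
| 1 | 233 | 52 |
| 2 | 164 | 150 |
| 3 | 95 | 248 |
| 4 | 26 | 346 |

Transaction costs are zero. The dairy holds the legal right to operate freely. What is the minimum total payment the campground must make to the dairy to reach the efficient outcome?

Left alone the dairy would choose level 4 (marginal profit stays positive).
Efficient level: k* = 2 (marginal profit ≥ marginal odour cost through 2).
The campground must at least cover the dairy's forgone profit from cutting 4→2: 95 + 26 = 121.

$121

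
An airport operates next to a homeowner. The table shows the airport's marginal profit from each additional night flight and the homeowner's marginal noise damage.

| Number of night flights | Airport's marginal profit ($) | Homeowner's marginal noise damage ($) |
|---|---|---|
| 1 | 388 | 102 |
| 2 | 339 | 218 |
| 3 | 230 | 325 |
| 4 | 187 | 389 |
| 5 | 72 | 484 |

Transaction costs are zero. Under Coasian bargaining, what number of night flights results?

2

Bargaining reaches the level where marginal profit last exceeds marginal noise damage.
That holds through level 2 (339 ≥ 218) but not at 3 (230 < 325).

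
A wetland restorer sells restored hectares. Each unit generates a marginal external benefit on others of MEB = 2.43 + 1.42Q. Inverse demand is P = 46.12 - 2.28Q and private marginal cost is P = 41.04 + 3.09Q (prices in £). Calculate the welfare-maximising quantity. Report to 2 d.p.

Q* = 1.90

Social marginal cost = private MC − MEB = 38.61 + 1.67Q.
Set SMC = demand: 38.61 + 1.67Q = 46.12 - 2.28Q → Q* = 1.9013.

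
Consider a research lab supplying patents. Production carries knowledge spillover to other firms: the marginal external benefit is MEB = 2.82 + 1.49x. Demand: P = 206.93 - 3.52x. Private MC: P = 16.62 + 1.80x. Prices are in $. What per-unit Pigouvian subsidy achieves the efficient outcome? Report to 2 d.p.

Social marginal cost = private MC − MEB = 13.80 + 0.31x.
Set SMC = demand: 13.80 + 0.31x = 206.93 - 3.52x → x* = 50.4256.
The Pigouvian subsidy equals MEB at x*: 2.82 + 1.49×50.4256 = 77.9541.

subsidy = $77.95 per unit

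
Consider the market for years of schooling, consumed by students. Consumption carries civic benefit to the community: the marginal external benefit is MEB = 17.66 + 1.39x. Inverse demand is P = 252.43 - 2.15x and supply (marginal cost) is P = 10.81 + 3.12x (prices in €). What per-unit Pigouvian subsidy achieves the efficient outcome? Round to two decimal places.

subsidy = €110.55 per unit

Social marginal benefit = demand + MEB = 270.09 - 0.76x.
Set SMB = MC: 270.09 - 0.76x = 10.81 + 3.12x → x* = 66.8247.
The Pigouvian subsidy equals MEB at x*: 17.66 + 1.39×66.8247 = 110.5463.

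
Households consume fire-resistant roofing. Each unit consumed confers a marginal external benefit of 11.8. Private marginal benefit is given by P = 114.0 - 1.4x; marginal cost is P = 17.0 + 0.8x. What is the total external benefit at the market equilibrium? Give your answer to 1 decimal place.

520.3

Market equilibrium (private): 17.0 + 0.8x = 114.0 - 1.4x → x_m = 44.0909.
Total external benefit = MEB × x_m = 11.8 × 44.0909 = 520.2726.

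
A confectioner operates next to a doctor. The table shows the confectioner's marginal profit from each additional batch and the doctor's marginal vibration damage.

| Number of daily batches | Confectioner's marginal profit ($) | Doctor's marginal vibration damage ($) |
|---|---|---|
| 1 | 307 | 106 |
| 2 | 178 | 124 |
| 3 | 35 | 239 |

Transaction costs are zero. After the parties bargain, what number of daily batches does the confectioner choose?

2

Bargaining reaches the level where marginal profit last exceeds marginal vibration damage.
That holds through level 2 (178 ≥ 124) but not at 3 (35 < 239).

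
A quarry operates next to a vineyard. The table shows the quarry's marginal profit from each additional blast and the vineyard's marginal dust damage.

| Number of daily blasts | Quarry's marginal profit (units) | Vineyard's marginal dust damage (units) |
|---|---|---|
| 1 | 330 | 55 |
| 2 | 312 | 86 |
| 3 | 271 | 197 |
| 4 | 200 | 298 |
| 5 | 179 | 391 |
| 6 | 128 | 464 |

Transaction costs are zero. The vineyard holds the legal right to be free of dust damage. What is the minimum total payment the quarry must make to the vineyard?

Efficient level: marginal profit ≥ marginal dust damage through level 3, so k* = 3.
With the vineyard holding the right, the quarry must at least compensate total damage at k*: 55 + 86 + 197 = 338.

338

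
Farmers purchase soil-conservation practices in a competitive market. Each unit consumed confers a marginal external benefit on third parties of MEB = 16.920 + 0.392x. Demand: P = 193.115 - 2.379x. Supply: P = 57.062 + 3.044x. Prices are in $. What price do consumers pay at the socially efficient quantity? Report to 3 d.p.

Social marginal benefit = demand + MEB = 210.035 - 1.987x.
Set SMB = MC: 210.035 - 1.987x = 57.062 + 3.044x → x* = 30.4061.
Consumer price on the demand curve at x*: 193.115 − 2.379×30.4061 = 120.7789.

P = $120.779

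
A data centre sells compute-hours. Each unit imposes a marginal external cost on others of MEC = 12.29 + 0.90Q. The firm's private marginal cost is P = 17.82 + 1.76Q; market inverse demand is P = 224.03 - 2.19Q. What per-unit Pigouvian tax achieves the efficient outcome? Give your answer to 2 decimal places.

Social marginal cost = private MC + MEC = 30.11 + 2.66Q.
Set SMC = demand: 30.11 + 2.66Q = 224.03 - 2.19Q → Q* = 39.9835.
The Pigouvian tax equals MEC at Q*: 12.29 + 0.90×39.9835 = 48.2752.

tax = 48.28 per unit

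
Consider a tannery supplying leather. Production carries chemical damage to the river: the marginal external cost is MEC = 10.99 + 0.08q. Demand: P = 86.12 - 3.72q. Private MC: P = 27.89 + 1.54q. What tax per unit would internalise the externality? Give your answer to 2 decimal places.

tax = 11.70 per unit

Social marginal cost = private MC + MEC = 38.88 + 1.62q.
Set SMC = demand: 38.88 + 1.62q = 86.12 - 3.72q → q* = 8.8464.
The Pigouvian tax equals MEC at q*: 10.99 + 0.08×8.8464 = 11.6977.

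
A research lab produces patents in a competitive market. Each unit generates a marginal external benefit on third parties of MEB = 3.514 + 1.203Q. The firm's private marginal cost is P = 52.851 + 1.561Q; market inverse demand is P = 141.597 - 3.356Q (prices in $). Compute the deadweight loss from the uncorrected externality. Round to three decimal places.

Market equilibrium (private): 52.851 + 1.561Q = 141.597 - 3.356Q → Q_m = 18.0488.
Social marginal cost = private MC − MEB = 49.337 + 0.358Q.
Set SMC = demand: 49.337 + 0.358Q = 141.597 - 3.356Q → Q* = 24.8411.
The loss is the area between SMC and demand from Q* to Q_m; with linear curves that's a triangle of height MEB(Q_m).
DWL = ½ × 6.7923 × 25.2267 = 85.6737.

DWL = $85.674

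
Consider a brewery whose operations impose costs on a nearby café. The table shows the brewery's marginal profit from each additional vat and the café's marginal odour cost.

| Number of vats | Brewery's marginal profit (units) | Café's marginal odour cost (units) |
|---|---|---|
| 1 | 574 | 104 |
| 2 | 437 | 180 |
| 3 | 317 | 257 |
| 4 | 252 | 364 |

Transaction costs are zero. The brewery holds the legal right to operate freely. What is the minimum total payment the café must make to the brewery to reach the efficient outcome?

Left alone the brewery would choose level 4 (marginal profit stays positive).
Efficient level: k* = 3 (marginal profit ≥ marginal odour cost through 3).
The café must at least cover the brewery's forgone profit from cutting 4→3: 252 = 252.

252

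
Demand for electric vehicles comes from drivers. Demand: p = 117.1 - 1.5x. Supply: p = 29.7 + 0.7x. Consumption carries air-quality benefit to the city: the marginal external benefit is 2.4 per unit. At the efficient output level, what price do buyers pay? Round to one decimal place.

P = 55.9

Social marginal benefit = demand + MEB = 119.5 - 1.5x.
Set SMB = MC: 119.5 - 1.5x = 29.7 + 0.7x → x* = 40.8182.
Consumer price on the demand curve at x*: 117.1 − 1.5×40.8182 = 55.8727.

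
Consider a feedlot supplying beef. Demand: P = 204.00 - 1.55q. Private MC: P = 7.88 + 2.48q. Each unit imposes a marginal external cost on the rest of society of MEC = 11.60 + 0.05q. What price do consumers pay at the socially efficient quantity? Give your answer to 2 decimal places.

P = 133.90

Social marginal cost = private MC + MEC = 19.48 + 2.53q.
Set SMC = demand: 19.48 + 2.53q = 204.00 - 1.55q → q* = 45.2255.
Consumer price on the demand curve at q*: 204.00 − 1.55×45.2255 = 133.9005.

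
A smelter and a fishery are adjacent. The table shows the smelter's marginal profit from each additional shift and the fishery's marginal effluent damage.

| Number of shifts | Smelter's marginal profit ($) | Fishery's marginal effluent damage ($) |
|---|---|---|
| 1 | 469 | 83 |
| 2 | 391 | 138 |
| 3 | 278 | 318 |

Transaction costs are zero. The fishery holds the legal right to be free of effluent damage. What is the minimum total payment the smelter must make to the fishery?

$221

Efficient level: marginal profit ≥ marginal effluent damage through level 2, so k* = 2.
With the fishery holding the right, the smelter must at least compensate total damage at k*: 83 + 138 = 221.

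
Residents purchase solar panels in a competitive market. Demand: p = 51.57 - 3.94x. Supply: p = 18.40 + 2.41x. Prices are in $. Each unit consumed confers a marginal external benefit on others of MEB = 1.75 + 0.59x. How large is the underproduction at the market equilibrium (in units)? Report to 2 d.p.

Market equilibrium (private): 18.40 + 2.41x = 51.57 - 3.94x → x_m = 5.2236.
Social marginal benefit = demand + MEB = 53.32 - 3.35x.
Set SMB = MC: 53.32 - 3.35x = 18.40 + 2.41x → x* = 6.0625.
Gap = |5.2236 − 6.0625| = 0.8389.

0.84 units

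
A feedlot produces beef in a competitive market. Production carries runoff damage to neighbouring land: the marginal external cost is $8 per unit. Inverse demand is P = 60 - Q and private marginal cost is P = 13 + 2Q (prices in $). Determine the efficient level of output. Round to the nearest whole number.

Q* = 13

Social marginal cost = private MC + MEC = 21 + 2Q.
Set SMC = demand: 21 + 2Q = 60 - Q → Q* = 13.0000.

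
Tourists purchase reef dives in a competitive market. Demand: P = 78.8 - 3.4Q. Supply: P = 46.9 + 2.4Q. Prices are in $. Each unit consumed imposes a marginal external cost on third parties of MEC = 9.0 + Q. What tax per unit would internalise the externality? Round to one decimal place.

Social marginal benefit = demand − MEC = 69.8 - 4.4Q.
Set SMB = MC: 69.8 - 4.4Q = 46.9 + 2.4Q → Q* = 3.3676.
The Pigouvian tax equals MEC at Q*: 9.0 + 1.0×3.3676 = 12.3676.

tax = $12.4 per unit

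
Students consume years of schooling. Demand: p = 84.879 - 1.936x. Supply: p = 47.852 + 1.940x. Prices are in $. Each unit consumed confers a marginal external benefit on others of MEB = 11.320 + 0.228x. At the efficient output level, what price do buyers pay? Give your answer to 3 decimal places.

P = $59.221

Social marginal benefit = demand + MEB = 96.199 - 1.708x.
Set SMB = MC: 96.199 - 1.708x = 47.852 + 1.940x → x* = 13.2530.
Consumer price on the demand curve at x*: 84.879 − 1.936×13.2530 = 59.2212.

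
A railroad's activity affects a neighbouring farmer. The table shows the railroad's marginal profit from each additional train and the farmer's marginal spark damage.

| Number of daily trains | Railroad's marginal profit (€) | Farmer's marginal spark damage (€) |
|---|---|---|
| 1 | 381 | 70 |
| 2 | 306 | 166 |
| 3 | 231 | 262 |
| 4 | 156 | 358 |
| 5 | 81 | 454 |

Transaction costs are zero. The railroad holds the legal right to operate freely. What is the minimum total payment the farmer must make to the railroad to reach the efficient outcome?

Left alone the railroad would choose level 5 (marginal profit stays positive).
Efficient level: k* = 2 (marginal profit ≥ marginal spark damage through 2).
The farmer must at least cover the railroad's forgone profit from cutting 5→2: 231 + 156 + 81 = 468.

€468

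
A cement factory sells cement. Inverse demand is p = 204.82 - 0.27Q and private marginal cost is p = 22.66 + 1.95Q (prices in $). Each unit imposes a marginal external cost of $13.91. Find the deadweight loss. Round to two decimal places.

Market equilibrium (private): 22.66 + 1.95Q = 204.82 - 0.27Q → Q_m = 82.0541.
Social marginal cost = private MC + MEC = 36.57 + 1.95Q.
Set SMC = demand: 36.57 + 1.95Q = 204.82 - 0.27Q → Q* = 75.7883.
Between Q* and Q_m the wedge SMC − demand runs linearly from 0 to MEC(Q_m), so the loss is a triangle.
DWL = ½ × 6.2658 × 13.9100 = 43.5786.

DWL = $43.58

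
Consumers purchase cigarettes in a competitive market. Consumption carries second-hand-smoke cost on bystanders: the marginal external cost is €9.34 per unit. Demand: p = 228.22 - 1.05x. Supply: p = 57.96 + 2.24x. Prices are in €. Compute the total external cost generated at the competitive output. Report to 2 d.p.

€483.35

Market equilibrium (private): 57.96 + 2.24x = 228.22 - 1.05x → x_m = 51.7508.
Total external cost = MEC × x_m = 9.34 × 51.7508 = 483.3525.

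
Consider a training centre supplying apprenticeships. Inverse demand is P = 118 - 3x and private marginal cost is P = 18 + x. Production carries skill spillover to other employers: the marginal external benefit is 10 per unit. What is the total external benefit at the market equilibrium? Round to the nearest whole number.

Market equilibrium (private): 18 + x = 118 - 3x → x_m = 25.0000.
Total external benefit = MEB × x_m = 10 × 25.0000 = 250.0000.

250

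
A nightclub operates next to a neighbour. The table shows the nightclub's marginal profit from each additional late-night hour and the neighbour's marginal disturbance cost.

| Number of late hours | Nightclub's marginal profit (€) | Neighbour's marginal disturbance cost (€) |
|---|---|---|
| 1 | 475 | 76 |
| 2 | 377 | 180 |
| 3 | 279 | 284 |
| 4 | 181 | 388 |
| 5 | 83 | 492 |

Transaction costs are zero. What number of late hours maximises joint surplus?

Bargaining reaches the level where marginal profit last exceeds marginal disturbance cost.
That holds through level 2 (377 ≥ 180) but not at 3 (279 < 284).

2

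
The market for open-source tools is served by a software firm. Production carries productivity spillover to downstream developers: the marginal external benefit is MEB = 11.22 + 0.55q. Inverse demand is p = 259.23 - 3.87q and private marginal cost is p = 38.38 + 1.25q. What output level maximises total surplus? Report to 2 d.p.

Social marginal cost = private MC − MEB = 27.16 + 0.70q.
Set SMC = demand: 27.16 + 0.70q = 259.23 - 3.87q → q* = 50.7812.

q* = 50.78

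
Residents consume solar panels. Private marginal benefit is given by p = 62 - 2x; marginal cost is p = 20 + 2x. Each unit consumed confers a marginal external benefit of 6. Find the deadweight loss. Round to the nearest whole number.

Market equilibrium (private): 20 + 2x = 62 - 2x → x_m = 10.5000.
Social marginal benefit = demand + MEB = 68 - 2x.
Set SMB = MC: 68 - 2x = 20 + 2x → x* = 12.0000.
Height of the DWL triangle at x_m is SMB(x_m) − MC(x_m) = MEB(x_m) = 6.0000.
DWL = ½ × 1.5000 × 6.0000 = 4.5000.

DWL = 5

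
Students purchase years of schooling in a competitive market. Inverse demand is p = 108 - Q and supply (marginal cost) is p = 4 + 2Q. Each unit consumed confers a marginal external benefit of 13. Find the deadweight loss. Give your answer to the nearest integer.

DWL = 28

Market equilibrium (private): 4 + 2Q = 108 - Q → Q_m = 34.6667.
Social marginal benefit = demand + MEB = 121 - Q.
Set SMB = MC: 121 - Q = 4 + 2Q → Q* = 39.0000.
Between Q* and Q_m the wedge SMB − MC runs linearly from 0 to MEB(Q_m), so the loss is a triangle.
DWL = ½ × 4.3333 × 13.0000 = 28.1665.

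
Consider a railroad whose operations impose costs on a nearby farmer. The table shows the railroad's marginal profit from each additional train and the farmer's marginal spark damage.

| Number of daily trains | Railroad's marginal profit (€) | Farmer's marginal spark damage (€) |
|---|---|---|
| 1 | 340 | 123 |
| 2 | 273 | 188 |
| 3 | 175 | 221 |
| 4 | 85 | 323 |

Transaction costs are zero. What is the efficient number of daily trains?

2

Bargaining reaches the level where marginal profit last exceeds marginal spark damage.
That holds through level 2 (273 ≥ 188) but not at 3 (175 < 221).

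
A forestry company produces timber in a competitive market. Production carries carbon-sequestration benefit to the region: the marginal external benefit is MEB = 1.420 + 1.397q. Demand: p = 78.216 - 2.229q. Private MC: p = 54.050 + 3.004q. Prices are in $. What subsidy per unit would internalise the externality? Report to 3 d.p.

Social marginal cost = private MC − MEB = 52.630 + 1.607q.
Set SMC = demand: 52.630 + 1.607q = 78.216 - 2.229q → q* = 6.6700.
The Pigouvian subsidy equals MEB at q*: 1.420 + 1.397×6.6700 = 10.7380.

subsidy = $10.738 per unit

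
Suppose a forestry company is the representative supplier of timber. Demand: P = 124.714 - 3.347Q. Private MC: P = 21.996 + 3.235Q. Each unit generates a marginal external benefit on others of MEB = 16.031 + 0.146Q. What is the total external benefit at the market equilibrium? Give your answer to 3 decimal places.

267.957

Market equilibrium (private): 21.996 + 3.235Q = 124.714 - 3.347Q → Q_m = 15.6059.
Total external benefit = ∫₀^{Q_m} (16.031 + 0.146Q) dQ = 16.031×15.6059 + ½×0.146×15.6059² = 267.9569.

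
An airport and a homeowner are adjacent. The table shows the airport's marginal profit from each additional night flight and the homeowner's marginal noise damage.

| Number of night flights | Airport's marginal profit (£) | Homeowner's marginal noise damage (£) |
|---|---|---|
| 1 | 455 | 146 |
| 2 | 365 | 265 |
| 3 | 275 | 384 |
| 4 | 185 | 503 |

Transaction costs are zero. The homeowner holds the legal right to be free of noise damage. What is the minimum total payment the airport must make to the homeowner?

£411

Efficient level: marginal profit ≥ marginal noise damage through level 2, so k* = 2.
With the homeowner holding the right, the airport must at least compensate total damage at k*: 146 + 265 = 411.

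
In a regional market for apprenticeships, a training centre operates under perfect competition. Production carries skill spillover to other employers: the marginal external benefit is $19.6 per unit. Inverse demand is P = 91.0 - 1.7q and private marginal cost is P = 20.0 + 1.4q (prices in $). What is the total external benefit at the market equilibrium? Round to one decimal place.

Market equilibrium (private): 20.0 + 1.4q = 91.0 - 1.7q → q_m = 22.9032.
Total external benefit = MEB × q_m = 19.6 × 22.9032 = 448.9027.

$448.9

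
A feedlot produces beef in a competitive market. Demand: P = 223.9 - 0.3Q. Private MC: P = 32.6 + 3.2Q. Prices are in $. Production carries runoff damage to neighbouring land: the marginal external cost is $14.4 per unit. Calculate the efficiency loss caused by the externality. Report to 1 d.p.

Market equilibrium (private): 32.6 + 3.2Q = 223.9 - 0.3Q → Q_m = 54.6571.
Social marginal cost = private MC + MEC = 47.0 + 3.2Q.
Set SMC = demand: 47.0 + 3.2Q = 223.9 - 0.3Q → Q* = 50.5429.
Between Q* and Q_m the wedge SMC − demand runs linearly from 0 to MEC(Q_m), so the loss is a triangle.
DWL = ½ × 4.1142 × 14.4000 = 29.6222.

DWL = $29.6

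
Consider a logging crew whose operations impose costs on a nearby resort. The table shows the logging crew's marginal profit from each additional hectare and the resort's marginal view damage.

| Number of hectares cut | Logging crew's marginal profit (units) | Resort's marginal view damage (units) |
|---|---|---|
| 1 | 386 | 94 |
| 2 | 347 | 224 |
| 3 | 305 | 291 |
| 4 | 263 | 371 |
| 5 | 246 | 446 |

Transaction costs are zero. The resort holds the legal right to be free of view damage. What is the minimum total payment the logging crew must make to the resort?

Efficient level: marginal profit ≥ marginal view damage through level 3, so k* = 3.
With the resort holding the right, the logging crew must at least compensate total damage at k*: 94 + 224 + 291 = 609.

609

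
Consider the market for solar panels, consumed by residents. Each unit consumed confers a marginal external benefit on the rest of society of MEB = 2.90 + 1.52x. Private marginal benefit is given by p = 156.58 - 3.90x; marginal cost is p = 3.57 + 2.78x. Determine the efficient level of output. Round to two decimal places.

x* = 30.22

Social marginal benefit = demand + MEB = 159.48 - 2.38x.
Set SMB = MC: 159.48 - 2.38x = 3.57 + 2.78x → x* = 30.2151.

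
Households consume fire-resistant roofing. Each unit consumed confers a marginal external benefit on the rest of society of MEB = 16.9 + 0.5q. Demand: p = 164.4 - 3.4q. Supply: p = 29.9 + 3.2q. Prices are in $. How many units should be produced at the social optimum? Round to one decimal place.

Social marginal benefit = demand + MEB = 181.3 - 2.9q.
Set SMB = MC: 181.3 - 2.9q = 29.9 + 3.2q → q* = 24.8197.

q* = 24.8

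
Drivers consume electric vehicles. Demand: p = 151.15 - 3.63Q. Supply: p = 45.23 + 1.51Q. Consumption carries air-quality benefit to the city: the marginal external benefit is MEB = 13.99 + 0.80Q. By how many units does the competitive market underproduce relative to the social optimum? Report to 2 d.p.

7.02 units

Market equilibrium (private): 45.23 + 1.51Q = 151.15 - 3.63Q → Q_m = 20.6070.
Social marginal benefit = demand + MEB = 165.14 - 2.83Q.
Set SMB = MC: 165.14 - 2.83Q = 45.23 + 1.51Q → Q* = 27.6290.
Gap = |20.6070 − 27.6290| = 7.0220.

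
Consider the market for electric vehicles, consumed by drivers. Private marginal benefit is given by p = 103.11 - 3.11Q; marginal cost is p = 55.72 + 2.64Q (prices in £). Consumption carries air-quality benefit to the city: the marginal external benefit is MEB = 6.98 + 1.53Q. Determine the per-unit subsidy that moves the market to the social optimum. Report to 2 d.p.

Social marginal benefit = demand + MEB = 110.09 - 1.58Q.
Set SMB = MC: 110.09 - 1.58Q = 55.72 + 2.64Q → Q* = 12.8839.
The Pigouvian subsidy equals MEB at Q*: 6.98 + 1.53×12.8839 = 26.6924.

subsidy = £26.69 per unit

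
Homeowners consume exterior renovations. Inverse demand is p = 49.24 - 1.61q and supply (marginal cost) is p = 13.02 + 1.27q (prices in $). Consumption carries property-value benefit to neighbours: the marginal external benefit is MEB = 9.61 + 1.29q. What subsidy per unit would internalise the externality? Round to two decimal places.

subsidy = $46.79 per unit

Social marginal benefit = demand + MEB = 58.85 - 0.32q.
Set SMB = MC: 58.85 - 0.32q = 13.02 + 1.27q → q* = 28.8239.
The Pigouvian subsidy equals MEB at q*: 9.61 + 1.29×28.8239 = 46.7928.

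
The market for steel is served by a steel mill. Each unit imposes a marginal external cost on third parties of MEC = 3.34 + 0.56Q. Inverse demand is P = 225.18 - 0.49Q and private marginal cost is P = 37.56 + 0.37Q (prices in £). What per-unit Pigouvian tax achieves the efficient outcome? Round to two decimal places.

Social marginal cost = private MC + MEC = 40.90 + 0.93Q.
Set SMC = demand: 40.90 + 0.93Q = 225.18 - 0.49Q → Q* = 129.7746.
The Pigouvian tax equals MEC at Q*: 3.34 + 0.56×129.7746 = 76.0138.

tax = £76.01 per unit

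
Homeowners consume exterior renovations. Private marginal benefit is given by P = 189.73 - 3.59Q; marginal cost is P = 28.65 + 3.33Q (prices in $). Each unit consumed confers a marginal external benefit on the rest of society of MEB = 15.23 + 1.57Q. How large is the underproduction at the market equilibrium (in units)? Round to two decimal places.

9.68 units

Market equilibrium (private): 28.65 + 3.33Q = 189.73 - 3.59Q → Q_m = 23.2775.
Social marginal benefit = demand + MEB = 204.96 - 2.02Q.
Set SMB = MC: 204.96 - 2.02Q = 28.65 + 3.33Q → Q* = 32.9551.
Gap = |23.2775 − 32.9551| = 9.6776.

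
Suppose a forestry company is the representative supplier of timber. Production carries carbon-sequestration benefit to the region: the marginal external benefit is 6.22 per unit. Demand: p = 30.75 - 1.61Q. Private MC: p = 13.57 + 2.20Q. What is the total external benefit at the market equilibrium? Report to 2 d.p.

Market equilibrium (private): 13.57 + 2.20Q = 30.75 - 1.61Q → Q_m = 4.5092.
Total external benefit = MEB × Q_m = 6.22 × 4.5092 = 28.0472.

28.05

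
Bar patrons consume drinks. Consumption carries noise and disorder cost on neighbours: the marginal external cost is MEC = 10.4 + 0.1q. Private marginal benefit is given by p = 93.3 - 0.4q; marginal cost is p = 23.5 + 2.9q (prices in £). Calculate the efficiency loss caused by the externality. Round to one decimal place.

DWL = £23.0

Market equilibrium (private): 23.5 + 2.9q = 93.3 - 0.4q → q_m = 21.1515.
Social marginal benefit = demand − MEC = 82.9 - 0.5q.
Set SMB = MC: 82.9 - 0.5q = 23.5 + 2.9q → q* = 17.4706.
The welfare-loss triangle has base |q_m − q*| and height MEC(q_m) (the vertical gap between SMB and MC is zero at q* and MEC at q_m).
DWL = ½ × 3.6809 × 12.5152 = 23.0336.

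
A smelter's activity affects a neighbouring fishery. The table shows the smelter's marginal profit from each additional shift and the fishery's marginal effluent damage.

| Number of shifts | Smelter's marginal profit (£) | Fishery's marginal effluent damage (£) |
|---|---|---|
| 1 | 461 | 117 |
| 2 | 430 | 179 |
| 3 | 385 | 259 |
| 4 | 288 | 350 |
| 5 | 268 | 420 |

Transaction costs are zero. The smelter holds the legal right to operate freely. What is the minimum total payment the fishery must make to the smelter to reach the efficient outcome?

Left alone the smelter would choose level 5 (marginal profit stays positive).
Efficient level: k* = 3 (marginal profit ≥ marginal effluent damage through 3).
The fishery must at least cover the smelter's forgone profit from cutting 5→3: 288 + 268 = 556.

£556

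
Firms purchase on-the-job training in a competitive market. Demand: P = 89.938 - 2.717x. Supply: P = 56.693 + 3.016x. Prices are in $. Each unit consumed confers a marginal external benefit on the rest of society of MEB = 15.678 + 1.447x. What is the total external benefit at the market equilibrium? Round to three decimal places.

Market equilibrium (private): 56.693 + 3.016x = 89.938 - 2.717x → x_m = 5.7989.
Total external benefit = ∫₀^{x_m} (15.678 + 1.447x) dx = 15.678×5.7989 + ½×1.447×5.7989² = 115.2445.

$115.244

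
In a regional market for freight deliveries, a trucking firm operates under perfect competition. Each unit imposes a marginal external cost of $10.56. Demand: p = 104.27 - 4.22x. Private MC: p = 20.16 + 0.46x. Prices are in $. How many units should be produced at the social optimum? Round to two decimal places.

x* = 15.72

Social marginal cost = private MC + MEC = 30.72 + 0.46x.
Set SMC = demand: 30.72 + 0.46x = 104.27 - 4.22x → x* = 15.7158.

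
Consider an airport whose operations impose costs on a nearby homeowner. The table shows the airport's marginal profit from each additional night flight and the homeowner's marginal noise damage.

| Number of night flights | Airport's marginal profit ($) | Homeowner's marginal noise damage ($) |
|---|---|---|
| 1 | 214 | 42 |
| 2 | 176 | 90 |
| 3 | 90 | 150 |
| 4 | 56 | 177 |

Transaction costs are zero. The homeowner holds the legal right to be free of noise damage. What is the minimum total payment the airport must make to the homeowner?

Efficient level: marginal profit ≥ marginal noise damage through level 2, so k* = 2.
With the homeowner holding the right, the airport must at least compensate total damage at k*: 42 + 90 = 132.

$132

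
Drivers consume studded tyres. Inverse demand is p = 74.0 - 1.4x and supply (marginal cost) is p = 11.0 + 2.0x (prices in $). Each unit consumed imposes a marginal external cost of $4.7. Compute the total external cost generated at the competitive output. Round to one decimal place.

$87.1

Market equilibrium (private): 11.0 + 2.0x = 74.0 - 1.4x → x_m = 18.5294.
Total external cost = MEC × x_m = 4.7 × 18.5294 = 87.0882.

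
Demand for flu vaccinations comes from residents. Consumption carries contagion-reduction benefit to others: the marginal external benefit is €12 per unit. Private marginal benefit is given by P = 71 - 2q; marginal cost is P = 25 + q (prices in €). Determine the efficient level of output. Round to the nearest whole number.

q* = 19

Social marginal benefit = demand + MEB = 83 - 2q.
Set SMB = MC: 83 - 2q = 25 + q → q* = 19.3333.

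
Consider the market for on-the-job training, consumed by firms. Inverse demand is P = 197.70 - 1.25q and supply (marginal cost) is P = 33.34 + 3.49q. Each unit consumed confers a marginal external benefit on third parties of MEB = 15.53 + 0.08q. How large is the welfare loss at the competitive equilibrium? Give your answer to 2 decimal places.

Market equilibrium (private): 33.34 + 3.49q = 197.70 - 1.25q → q_m = 34.6751.
Social marginal benefit = demand + MEB = 213.23 - 1.17q.
Set SMB = MC: 213.23 - 1.17q = 33.34 + 3.49q → q* = 38.6030.
The welfare-loss triangle has base |q_m − q*| and height MEB(q_m) (the vertical gap between SMB and MC is zero at q* and MEB at q_m).
DWL = ½ × 3.9279 × 18.3040 = 35.9481.

DWL = 35.95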